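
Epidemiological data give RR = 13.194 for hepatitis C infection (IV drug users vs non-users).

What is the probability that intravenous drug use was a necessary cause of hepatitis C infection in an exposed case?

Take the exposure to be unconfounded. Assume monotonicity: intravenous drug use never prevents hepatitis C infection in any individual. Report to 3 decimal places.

Under exogeneity and monotonicity, PN = (RR − 1) / RR = 1 − 1/RR.
PN = (13.194 − 1) / 13.194 = 12.19 / 13.194 ≈ 0.9242

PN ≈ 0.924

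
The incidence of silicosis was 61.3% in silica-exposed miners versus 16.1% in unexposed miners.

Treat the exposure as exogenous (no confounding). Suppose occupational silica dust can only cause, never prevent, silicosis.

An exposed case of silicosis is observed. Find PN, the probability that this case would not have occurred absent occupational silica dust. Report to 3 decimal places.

PN ≈ 0.737

p₁ = 0.613, p₀ = 0.161.
Under exogeneity and monotonicity, PN = (p₁ − p₀) / p₁.
PN = (0.613 − 0.161) / 0.613 = 0.452 / 0.613 ≈ 0.7374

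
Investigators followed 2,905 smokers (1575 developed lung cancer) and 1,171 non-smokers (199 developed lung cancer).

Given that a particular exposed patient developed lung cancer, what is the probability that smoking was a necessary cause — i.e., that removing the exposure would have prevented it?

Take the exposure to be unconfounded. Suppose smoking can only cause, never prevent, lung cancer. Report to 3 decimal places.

p₁ = P(outcome | exposed) = 1575/2905 = 0.54217
p₀ = P(outcome | unexposed) = 199/1171 = 0.16994
Under exogeneity and monotonicity, PN = (p₁ − p₀) / p₁.
PN = (0.54217 − 0.16994) / 0.54217 = 0.37223 / 0.54217 ≈ 0.6866

PN ≈ 0.687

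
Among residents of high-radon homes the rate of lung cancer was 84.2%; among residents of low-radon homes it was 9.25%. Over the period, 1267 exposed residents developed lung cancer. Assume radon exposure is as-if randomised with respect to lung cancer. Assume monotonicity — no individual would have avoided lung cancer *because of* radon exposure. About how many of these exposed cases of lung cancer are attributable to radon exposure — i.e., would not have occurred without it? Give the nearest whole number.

p₁ = 0.842, p₀ = 0.0925.
PN = (p₁ − p₀)/p₁ = (0.842 − 0.0925) / 0.842 ≈ 0.89014.
Attributable cases ≈ PN × (exposed cases) = 0.89014 × 1267 ≈ 1127.81.

about 1128 cases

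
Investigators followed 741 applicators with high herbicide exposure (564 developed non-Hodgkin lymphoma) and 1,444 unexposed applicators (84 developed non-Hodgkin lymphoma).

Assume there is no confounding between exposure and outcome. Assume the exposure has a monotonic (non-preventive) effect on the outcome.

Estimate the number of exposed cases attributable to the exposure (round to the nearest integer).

p₁ = P(outcome | exposed) = 564/741 = 0.76113
p₀ = P(outcome | unexposed) = 84/1444 = 0.058172
PN = (p₁ − p₀)/p₁ = (0.76113 − 0.058172) / 0.76113 ≈ 0.92357.
Attributable cases ≈ PN × (exposed cases) = 0.92357 × 564 ≈ 520.89.

about 521 cases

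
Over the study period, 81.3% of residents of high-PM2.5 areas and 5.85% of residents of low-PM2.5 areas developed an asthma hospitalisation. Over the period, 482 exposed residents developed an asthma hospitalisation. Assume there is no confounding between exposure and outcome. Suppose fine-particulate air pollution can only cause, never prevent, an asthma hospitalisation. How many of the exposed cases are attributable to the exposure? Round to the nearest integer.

p₁ = 0.813, p₀ = 0.0585.
PN = (p₁ − p₀)/p₁ = (0.813 − 0.0585) / 0.813 ≈ 0.92804.
Attributable cases ≈ PN × (exposed cases) = 0.92804 × 482 ≈ 447.32.

about 447 cases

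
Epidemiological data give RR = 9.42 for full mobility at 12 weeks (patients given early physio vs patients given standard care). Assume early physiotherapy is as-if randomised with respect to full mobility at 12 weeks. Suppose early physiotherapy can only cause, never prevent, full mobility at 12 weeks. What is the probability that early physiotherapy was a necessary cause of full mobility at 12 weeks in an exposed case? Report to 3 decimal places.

PN ≈ 0.894

Under exogeneity and monotonicity, PN = (RR − 1) / RR = 1 − 1/RR.
PN = (9.42 − 1) / 9.42 = 8.42 / 9.42 ≈ 0.8938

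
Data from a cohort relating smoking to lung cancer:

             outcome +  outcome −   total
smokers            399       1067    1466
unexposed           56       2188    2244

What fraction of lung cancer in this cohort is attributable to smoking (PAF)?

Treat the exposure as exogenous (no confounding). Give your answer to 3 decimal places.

p₁ = P(outcome | exposed) = 399/1466 = 0.27217
p₀ = P(outcome | unexposed) = 56/2244 = 0.024955
Exposure prevalence π = 1466/3710 = 0.39515; overall risk P(Y=1) = 0.12264.
Under exogeneity, PAF = [P(Y=1) − p₀]/P(Y=1).
PAF = (0.12264 − 0.024955) / 0.12264 ≈ 0.7965

PAF ≈ 0.797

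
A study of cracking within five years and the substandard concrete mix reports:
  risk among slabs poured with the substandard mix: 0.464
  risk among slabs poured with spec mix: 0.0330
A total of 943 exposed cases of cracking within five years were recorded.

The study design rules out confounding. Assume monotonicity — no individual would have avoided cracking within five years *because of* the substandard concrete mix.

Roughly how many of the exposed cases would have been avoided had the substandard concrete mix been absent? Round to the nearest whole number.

about 876 cases

Let p₁ = 0.464, p₀ = 0.033.
PN = (p₁ − p₀)/p₁ = (0.464 − 0.033) / 0.464 ≈ 0.92888.
Attributable cases ≈ PN × (exposed cases) = 0.92888 × 943 ≈ 875.93.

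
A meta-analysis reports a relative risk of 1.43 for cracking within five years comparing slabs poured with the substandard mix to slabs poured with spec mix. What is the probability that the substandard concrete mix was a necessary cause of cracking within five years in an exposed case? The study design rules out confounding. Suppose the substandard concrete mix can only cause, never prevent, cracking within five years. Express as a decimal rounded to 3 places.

PN ≈ 0.301

Under exogeneity and monotonicity, PN = (RR − 1) / RR = 1 − 1/RR.
PN = (1.43 − 1) / 1.43 = 0.43 / 1.43 ≈ 0.3007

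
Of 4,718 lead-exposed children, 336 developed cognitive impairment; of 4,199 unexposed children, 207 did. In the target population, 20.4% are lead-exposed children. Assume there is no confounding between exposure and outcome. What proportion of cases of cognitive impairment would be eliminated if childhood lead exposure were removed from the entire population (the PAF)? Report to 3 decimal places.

p₁ = P(outcome | exposed) = 336/4718 = 0.071217
p₀ = P(outcome | unexposed) = 207/4199 = 0.049297
Overall risk P(Y=1) = π·p₁ + (1−π)·p₀ = 0.204×0.071217 + 0.796×0.049297 = 0.053769.
Under exogeneity, PAF = [P(Y=1) − p₀] / P(Y=1).
PAF = (0.053769 − 0.049297) / 0.053769 ≈ 0.0832

PAF ≈ 0.083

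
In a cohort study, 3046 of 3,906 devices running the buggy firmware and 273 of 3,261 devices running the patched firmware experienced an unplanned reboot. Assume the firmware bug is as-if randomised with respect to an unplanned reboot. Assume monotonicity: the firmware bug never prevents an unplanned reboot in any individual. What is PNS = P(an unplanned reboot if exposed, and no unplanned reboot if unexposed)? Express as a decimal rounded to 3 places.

p₁ = P(outcome | exposed) = 3046/3906 = 0.77983
p₀ = P(outcome | unexposed) = 273/3261 = 0.083717
Under exogeneity and monotonicity, PNS = p₁ − p₀.
PNS = 0.77983 − 0.083717 = 0.69611

PNS ≈ 0.696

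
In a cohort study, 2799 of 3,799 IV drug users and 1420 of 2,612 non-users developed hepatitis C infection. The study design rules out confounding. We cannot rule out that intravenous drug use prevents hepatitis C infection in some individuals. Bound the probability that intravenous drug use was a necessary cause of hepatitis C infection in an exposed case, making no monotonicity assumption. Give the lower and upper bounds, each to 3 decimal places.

p₁ = P(outcome | exposed) = 2799/3799 = 0.73677
p₀ = P(outcome | unexposed) = 1420/2612 = 0.54364
Under exogeneity alone the bounds on PN are max{0,(p₁−p₀)/p₁} ≤ PN ≤ min{1,(1−p₀)/p₁}.
  lower = (p₁ − p₀)/p₁ = 0.19313 / 0.73677 ≈ 0.2621
  upper = min{1, (1 − p₀)/p₁} = 0.45636 / 0.73677 ≈ 0.6194

0.262 ≤ PN ≤ 0.619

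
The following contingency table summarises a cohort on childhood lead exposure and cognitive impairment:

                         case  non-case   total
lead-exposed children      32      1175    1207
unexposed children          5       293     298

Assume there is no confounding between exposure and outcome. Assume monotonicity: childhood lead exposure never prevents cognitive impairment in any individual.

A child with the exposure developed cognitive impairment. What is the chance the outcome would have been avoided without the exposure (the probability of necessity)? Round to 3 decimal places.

PN ≈ 0.367

p₁ = P(outcome | exposed) = 32/1207 = 0.026512
p₀ = P(outcome | unexposed) = 5/298 = 0.016779
Under exogeneity and monotonicity, PN = (p₁ − p₀)/p₁.
PN = (0.026512 − 0.016779) / 0.026512 ≈ 0.3671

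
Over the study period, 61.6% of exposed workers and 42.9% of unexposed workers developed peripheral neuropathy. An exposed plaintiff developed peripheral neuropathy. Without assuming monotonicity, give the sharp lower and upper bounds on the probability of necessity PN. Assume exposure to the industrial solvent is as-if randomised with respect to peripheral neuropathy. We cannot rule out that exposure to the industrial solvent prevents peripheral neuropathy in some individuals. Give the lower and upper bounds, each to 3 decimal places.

p₁ = 0.616, p₀ = 0.429.
Under exogeneity alone the bounds on PN are max{0,(p₁−p₀)/p₁} ≤ PN ≤ min{1,(1−p₀)/p₁}.
  lower = (p₁ − p₀)/p₁ = 0.187 / 0.616 ≈ 0.3036
  upper = min{1, (1 − p₀)/p₁} = 0.571 / 0.616 ≈ 0.9269

0.304 ≤ PN ≤ 0.927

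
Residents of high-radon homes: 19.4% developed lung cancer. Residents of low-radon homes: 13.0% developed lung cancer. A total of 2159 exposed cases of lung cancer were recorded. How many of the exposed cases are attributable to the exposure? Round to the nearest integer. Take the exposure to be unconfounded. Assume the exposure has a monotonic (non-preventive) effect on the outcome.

about 712 cases

p₁ = 0.194, p₀ = 0.13.
PN = (p₁ − p₀)/p₁ = (0.194 − 0.13) / 0.194 ≈ 0.32990.
Attributable cases ≈ PN × (exposed cases) = 0.32990 × 2159 ≈ 712.25.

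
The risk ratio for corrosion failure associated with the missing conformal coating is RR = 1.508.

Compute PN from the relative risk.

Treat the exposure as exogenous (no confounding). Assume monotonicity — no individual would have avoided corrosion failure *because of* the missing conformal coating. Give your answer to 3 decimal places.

Under exogeneity and monotonicity, PN = (RR − 1) / RR = 1 − 1/RR.
PN = (1.508 − 1) / 1.508 = 0.508 / 1.508 ≈ 0.3369

PN ≈ 0.337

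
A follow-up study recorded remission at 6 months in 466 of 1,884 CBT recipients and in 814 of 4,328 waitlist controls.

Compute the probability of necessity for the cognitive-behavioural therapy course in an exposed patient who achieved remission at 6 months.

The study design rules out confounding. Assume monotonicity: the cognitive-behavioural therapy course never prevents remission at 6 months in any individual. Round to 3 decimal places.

PN ≈ 0.240

p₁ = P(outcome | exposed) = 466/1884 = 0.24735
p₀ = P(outcome | unexposed) = 814/4328 = 0.18808
Under exogeneity and monotonicity, PN = (p₁ − p₀) / p₁.
PN = (0.24735 − 0.18808) / 0.24735 = 0.059268 / 0.24735 ≈ 0.2396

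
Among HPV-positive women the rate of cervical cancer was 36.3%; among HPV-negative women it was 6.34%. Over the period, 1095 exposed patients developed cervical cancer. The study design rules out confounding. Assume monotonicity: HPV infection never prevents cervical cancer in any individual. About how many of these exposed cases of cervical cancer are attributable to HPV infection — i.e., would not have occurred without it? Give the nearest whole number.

about 904 cases

p₁ = 0.363, p₀ = 0.0634.
PN = (p₁ − p₀)/p₁ = (0.363 − 0.0634) / 0.363 ≈ 0.82534.
Attributable cases ≈ PN × (exposed cases) = 0.82534 × 1095 ≈ 903.75.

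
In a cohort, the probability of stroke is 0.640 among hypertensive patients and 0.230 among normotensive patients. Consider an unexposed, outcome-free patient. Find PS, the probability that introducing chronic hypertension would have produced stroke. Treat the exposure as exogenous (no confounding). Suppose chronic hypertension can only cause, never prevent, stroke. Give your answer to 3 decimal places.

Let p₁ = 0.64, p₀ = 0.23.
Under exogeneity and monotonicity, PS = (p₁ − p₀) / (1 − p₀).
PS = (0.64 − 0.23) / (1 − 0.23) = 0.41 / 0.77 ≈ 0.5325

PS ≈ 0.532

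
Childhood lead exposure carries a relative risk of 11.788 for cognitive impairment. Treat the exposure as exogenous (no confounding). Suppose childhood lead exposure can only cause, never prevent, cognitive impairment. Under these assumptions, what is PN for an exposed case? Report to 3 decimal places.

PN ≈ 0.915

Under exogeneity and monotonicity, PN = (RR − 1) / RR = 1 − 1/RR.
PN = (11.788 − 1) / 11.788 = 10.79 / 11.788 ≈ 0.9152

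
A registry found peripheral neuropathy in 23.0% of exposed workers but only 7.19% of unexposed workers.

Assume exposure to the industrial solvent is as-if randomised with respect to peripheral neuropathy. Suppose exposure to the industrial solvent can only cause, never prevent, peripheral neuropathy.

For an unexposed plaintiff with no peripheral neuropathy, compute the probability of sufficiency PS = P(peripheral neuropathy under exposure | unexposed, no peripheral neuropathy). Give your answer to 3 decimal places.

PS ≈ 0.170

p₁ = 0.23, p₀ = 0.0719.
Under exogeneity and monotonicity, PS = (p₁ − p₀) / (1 − p₀).
PS = (0.23 − 0.0719) / (1 − 0.0719) = 0.1581 / 0.9281 ≈ 0.1703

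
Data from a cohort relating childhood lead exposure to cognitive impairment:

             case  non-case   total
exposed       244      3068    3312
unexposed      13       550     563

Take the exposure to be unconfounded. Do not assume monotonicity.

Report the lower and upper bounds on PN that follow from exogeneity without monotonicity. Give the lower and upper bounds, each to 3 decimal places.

p₁ = P(outcome | exposed) = 244/3312 = 0.073671
p₀ = P(outcome | unexposed) = 13/563 = 0.023091
Under exogeneity alone the bounds on PN are max{0,(p₁−p₀)/p₁} ≤ PN ≤ min{1,(1−p₀)/p₁}.
  lower = (p₁ − p₀)/p₁ = 0.050581 / 0.073671 ≈ 0.6866
  upper = min{1, (1 − p₀)/p₁} = 0.97691 / 0.073671 ≈ 13.2603 → capped at 1

0.687 ≤ PN ≤ 1.000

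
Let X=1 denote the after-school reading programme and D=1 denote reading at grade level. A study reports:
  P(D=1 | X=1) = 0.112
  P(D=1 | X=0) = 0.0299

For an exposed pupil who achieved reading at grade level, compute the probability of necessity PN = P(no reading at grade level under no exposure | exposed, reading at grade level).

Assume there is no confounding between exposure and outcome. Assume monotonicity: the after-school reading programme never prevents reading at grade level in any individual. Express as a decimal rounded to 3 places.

PN ≈ 0.733

Let p₁ = 0.112, p₀ = 0.0299.
Under exogeneity and monotonicity, PN = (p₁ − p₀) / p₁.
PN = (0.112 − 0.0299) / 0.112 = 0.0821 / 0.112 ≈ 0.7330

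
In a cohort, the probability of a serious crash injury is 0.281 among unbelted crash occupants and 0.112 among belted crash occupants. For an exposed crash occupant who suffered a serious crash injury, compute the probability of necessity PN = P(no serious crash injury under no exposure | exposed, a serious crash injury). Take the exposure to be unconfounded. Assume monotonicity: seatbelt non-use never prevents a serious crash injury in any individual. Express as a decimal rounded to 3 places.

PN ≈ 0.601

Let p₁ = 0.281, p₀ = 0.112.
Under exogeneity and monotonicity, PN = (p₁ − p₀) / p₁.
PN = (0.281 − 0.112) / 0.281 = 0.169 / 0.281 ≈ 0.6014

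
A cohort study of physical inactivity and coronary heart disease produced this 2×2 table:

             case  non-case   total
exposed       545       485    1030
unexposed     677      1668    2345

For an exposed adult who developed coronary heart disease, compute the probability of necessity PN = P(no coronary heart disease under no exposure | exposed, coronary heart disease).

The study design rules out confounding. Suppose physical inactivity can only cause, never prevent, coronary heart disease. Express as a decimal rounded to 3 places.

PN ≈ 0.454

p₁ = P(outcome | exposed) = 545/1030 = 0.52913
p₀ = P(outcome | unexposed) = 677/2345 = 0.2887
Under exogeneity and monotonicity, PN = (p₁ − p₀)/p₁.
PN = (0.52913 − 0.2887) / 0.52913 ≈ 0.4544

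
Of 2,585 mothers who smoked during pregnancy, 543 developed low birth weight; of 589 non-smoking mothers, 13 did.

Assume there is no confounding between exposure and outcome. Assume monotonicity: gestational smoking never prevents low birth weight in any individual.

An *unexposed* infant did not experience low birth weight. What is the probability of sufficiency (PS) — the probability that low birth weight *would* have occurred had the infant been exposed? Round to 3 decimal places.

PS ≈ 0.192

p₁ = P(outcome | exposed) = 543/2585 = 0.21006
p₀ = P(outcome | unexposed) = 13/589 = 0.022071
Under exogeneity and monotonicity, PS = (p₁ − p₀) / (1 − p₀).
PS = (0.21006 − 0.022071) / (1 − 0.022071) = 0.18799 / 0.97793 ≈ 0.1922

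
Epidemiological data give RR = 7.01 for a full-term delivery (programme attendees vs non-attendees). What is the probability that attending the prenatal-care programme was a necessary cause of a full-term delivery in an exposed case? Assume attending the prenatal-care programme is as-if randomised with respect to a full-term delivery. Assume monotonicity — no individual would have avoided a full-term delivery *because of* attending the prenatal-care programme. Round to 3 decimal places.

PN ≈ 0.857

Under exogeneity and monotonicity, PN = (RR − 1) / RR = 1 − 1/RR.
PN = (7.01 − 1) / 7.01 = 6.01 / 7.01 ≈ 0.8573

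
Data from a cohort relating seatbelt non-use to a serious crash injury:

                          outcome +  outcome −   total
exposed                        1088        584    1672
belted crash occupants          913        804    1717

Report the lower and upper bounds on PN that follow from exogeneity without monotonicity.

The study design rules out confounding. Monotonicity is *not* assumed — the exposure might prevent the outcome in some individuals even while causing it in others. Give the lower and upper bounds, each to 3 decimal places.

0.183 ≤ PN ≤ 0.720

p₁ = P(outcome | exposed) = 1088/1672 = 0.65072
p₀ = P(outcome | unexposed) = 913/1717 = 0.53174
Under exogeneity alone the bounds on PN are max{0,(p₁−p₀)/p₁} ≤ PN ≤ min{1,(1−p₀)/p₁}.
  lower = (p₁ − p₀)/p₁ = 0.11898 / 0.65072 ≈ 0.1828
  upper = min{1, (1 − p₀)/p₁} = 0.46826 / 0.65072 ≈ 0.7196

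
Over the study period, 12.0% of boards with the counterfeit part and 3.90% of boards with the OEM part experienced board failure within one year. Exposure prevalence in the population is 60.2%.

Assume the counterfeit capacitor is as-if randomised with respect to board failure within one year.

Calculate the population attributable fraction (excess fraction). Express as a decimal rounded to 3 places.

p₁ = 0.12, p₀ = 0.039.
Overall risk P(Y=1) = π·p₁ + (1−π)·p₀ = 0.602×0.12 + 0.398×0.039 = 0.087762.
Under exogeneity, PAF = [P(Y=1) − p₀] / P(Y=1).
PAF = (0.087762 − 0.039) / 0.087762 ≈ 0.5556

PAF ≈ 0.556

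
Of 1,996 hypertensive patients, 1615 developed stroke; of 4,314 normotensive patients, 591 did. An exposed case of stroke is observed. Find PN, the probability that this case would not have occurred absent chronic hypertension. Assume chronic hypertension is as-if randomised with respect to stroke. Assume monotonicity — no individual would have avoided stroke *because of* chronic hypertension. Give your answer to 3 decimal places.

PN ≈ 0.831

p₁ = P(outcome | exposed) = 1615/1996 = 0.80912
p₀ = P(outcome | unexposed) = 591/4314 = 0.137
Under exogeneity and monotonicity, PN = (p₁ − p₀) / p₁.
PN = (0.80912 − 0.137) / 0.80912 = 0.67212 / 0.80912 ≈ 0.8307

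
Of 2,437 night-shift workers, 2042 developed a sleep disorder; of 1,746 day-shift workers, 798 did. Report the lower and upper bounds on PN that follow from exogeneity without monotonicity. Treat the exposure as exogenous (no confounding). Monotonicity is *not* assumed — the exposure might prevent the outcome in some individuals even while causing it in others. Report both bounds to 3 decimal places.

0.455 ≤ PN ≤ 0.648

p₁ = P(outcome | exposed) = 2042/2437 = 0.83792
p₀ = P(outcome | unexposed) = 798/1746 = 0.45704
Under exogeneity alone the bounds on PN are max{0,(p₁−p₀)/p₁} ≤ PN ≤ min{1,(1−p₀)/p₁}.
  lower = (p₁ − p₀)/p₁ = 0.38087 / 0.83792 ≈ 0.4545
  upper = min{1, (1 − p₀)/p₁} = 0.54296 / 0.83792 ≈ 0.6480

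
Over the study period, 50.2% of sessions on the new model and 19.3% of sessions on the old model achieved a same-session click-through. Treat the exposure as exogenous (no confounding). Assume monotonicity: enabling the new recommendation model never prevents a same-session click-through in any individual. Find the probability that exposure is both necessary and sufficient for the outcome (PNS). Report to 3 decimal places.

PNS ≈ 0.309

p₁ = 0.502, p₀ = 0.193.
Under exogeneity and monotonicity, PNS = p₁ − p₀.
PNS = 0.502 − 0.193 = 0.309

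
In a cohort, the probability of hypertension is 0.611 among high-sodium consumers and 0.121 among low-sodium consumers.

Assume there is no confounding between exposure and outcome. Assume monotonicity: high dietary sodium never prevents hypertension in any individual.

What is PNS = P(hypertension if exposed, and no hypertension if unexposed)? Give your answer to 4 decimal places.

PNS ≈ 0.4900

Let p₁ = 0.611, p₀ = 0.121.
Under exogeneity and monotonicity, PNS = p₁ − p₀.
PNS = 0.611 − 0.121 = 0.49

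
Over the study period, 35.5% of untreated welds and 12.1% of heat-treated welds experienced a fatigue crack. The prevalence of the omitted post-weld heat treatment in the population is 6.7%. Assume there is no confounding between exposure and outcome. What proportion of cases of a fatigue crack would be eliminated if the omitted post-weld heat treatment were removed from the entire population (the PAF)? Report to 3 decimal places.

PAF ≈ 0.115

p₁ = 0.355, p₀ = 0.121.
Overall risk P(Y=1) = π·p₁ + (1−π)·p₀ = 0.067×0.355 + 0.933×0.121 = 0.13668.
Under exogeneity, PAF = [P(Y=1) − p₀] / P(Y=1).
PAF = (0.13668 − 0.121) / 0.13668 ≈ 0.1147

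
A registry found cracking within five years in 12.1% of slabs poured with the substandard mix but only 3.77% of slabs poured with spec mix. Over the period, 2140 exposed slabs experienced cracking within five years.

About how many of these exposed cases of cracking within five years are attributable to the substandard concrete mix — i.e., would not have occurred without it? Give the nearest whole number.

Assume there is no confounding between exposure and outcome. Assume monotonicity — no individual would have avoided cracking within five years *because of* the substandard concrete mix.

p₁ = 0.121, p₀ = 0.0377.
PN = (p₁ − p₀)/p₁ = (0.121 − 0.0377) / 0.121 ≈ 0.68843.
Attributable cases ≈ PN × (exposed cases) = 0.68843 × 2140 ≈ 1473.24.

about 1473 cases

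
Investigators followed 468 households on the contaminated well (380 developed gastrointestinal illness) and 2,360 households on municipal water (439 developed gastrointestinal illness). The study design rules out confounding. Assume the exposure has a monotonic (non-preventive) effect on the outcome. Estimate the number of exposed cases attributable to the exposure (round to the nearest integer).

p₁ = P(outcome | exposed) = 380/468 = 0.81197
p₀ = P(outcome | unexposed) = 439/2360 = 0.18602
PN = (p₁ − p₀)/p₁ = (0.81197 − 0.18602) / 0.81197 ≈ 0.77091.
Attributable cases ≈ PN × (exposed cases) = 0.77091 × 380 ≈ 292.94.

about 293 cases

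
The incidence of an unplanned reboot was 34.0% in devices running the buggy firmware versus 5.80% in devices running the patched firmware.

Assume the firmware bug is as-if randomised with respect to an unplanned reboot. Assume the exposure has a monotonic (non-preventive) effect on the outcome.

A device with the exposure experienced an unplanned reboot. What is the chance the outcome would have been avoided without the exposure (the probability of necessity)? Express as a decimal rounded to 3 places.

PN ≈ 0.829

p₁ = 0.34, p₀ = 0.058.
Under exogeneity and monotonicity, PN = (p₁ − p₀) / p₁.
PN = (0.34 − 0.058) / 0.34 = 0.282 / 0.34 ≈ 0.8294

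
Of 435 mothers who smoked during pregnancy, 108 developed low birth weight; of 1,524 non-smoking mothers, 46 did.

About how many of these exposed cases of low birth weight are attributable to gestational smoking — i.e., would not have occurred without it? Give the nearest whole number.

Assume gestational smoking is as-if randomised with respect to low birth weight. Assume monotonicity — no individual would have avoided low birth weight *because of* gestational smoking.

about 95 cases

p₁ = P(outcome | exposed) = 108/435 = 0.24828
p₀ = P(outcome | unexposed) = 46/1524 = 0.030184
PN = (p₁ − p₀)/p₁ = (0.24828 − 0.030184) / 0.24828 ≈ 0.87843.
Attributable cases ≈ PN × (exposed cases) = 0.87843 × 108 ≈ 94.87.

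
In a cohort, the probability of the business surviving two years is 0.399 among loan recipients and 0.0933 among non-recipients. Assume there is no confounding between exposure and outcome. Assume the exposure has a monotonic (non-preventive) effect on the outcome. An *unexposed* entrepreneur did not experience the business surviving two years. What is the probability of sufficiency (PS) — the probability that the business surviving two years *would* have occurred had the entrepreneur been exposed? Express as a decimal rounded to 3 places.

Let p₁ = 0.399, p₀ = 0.0933.
Under exogeneity and monotonicity, PS = (p₁ − p₀) / (1 − p₀).
PS = (0.399 − 0.0933) / (1 − 0.0933) = 0.3057 / 0.9067 ≈ 0.3372

PS ≈ 0.337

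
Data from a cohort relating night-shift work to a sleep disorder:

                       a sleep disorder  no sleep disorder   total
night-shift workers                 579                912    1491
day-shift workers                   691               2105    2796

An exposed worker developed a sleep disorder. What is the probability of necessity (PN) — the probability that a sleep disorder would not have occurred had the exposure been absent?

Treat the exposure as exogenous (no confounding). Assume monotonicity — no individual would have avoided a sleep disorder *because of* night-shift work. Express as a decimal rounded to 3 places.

PN ≈ 0.364

p₁ = P(outcome | exposed) = 579/1491 = 0.38833
p₀ = P(outcome | unexposed) = 691/2796 = 0.24714
Under exogeneity and monotonicity, PN = (p₁ − p₀)/p₁.
PN = (0.38833 − 0.24714) / 0.38833 ≈ 0.3636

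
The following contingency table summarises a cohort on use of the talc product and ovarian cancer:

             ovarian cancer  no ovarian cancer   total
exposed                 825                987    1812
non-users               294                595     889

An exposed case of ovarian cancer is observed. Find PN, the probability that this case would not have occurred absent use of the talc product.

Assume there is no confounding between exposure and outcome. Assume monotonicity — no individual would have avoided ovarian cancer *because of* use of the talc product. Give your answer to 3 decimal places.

p₁ = P(outcome | exposed) = 825/1812 = 0.4553
p₀ = P(outcome | unexposed) = 294/889 = 0.33071
Under exogeneity and monotonicity, PN = (p₁ − p₀)/p₁.
PN = (0.4553 − 0.33071) / 0.4553 ≈ 0.2736

PN ≈ 0.274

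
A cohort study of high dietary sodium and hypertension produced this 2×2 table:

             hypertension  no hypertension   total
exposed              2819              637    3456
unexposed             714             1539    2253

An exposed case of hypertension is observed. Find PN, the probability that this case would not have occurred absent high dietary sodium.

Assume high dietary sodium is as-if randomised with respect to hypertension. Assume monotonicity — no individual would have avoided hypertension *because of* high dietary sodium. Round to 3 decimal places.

PN ≈ 0.611

p₁ = P(outcome | exposed) = 2819/3456 = 0.81568
p₀ = P(outcome | unexposed) = 714/2253 = 0.31691
Under exogeneity and monotonicity, PN = (p₁ − p₀)/p₁.
PN = (0.81568 − 0.31691) / 0.81568 ≈ 0.6115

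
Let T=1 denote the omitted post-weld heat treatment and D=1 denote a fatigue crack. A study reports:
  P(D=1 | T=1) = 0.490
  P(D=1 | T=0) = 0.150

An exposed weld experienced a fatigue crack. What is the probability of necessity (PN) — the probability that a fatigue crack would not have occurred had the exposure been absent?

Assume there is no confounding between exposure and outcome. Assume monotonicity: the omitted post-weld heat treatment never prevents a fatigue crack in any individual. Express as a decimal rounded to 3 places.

PN ≈ 0.694

Let p₁ = 0.49, p₀ = 0.15.
Under exogeneity and monotonicity, PN = (p₁ − p₀) / p₁.
PN = (0.49 − 0.15) / 0.49 = 0.34 / 0.49 ≈ 0.6939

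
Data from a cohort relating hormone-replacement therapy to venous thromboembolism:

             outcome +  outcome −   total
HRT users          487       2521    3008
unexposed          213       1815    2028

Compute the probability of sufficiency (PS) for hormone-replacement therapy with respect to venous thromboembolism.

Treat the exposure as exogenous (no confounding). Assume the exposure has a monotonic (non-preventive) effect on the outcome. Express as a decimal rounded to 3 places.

p₁ = P(outcome | exposed) = 487/3008 = 0.1619
p₀ = P(outcome | unexposed) = 213/2028 = 0.10503
Under exogeneity and monotonicity, PS = (p₁ − p₀)/(1 − p₀).
PS = (0.1619 − 0.10503) / 0.89497 ≈ 0.0635

PS ≈ 0.064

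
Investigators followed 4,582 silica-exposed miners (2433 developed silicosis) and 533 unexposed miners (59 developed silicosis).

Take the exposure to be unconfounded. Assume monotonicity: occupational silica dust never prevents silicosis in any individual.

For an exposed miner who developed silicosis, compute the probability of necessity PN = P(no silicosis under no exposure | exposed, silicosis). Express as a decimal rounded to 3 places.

PN ≈ 0.792

p₁ = P(outcome | exposed) = 2433/4582 = 0.53099
p₀ = P(outcome | unexposed) = 59/533 = 0.11069
Under exogeneity and monotonicity, PN = (p₁ − p₀) / p₁.
PN = (0.53099 − 0.11069) / 0.53099 = 0.4203 / 0.53099 ≈ 0.7915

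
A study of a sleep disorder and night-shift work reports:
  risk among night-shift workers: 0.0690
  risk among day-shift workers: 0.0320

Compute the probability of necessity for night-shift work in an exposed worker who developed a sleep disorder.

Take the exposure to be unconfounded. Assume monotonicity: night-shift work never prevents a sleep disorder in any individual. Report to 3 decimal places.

PN ≈ 0.536

Let p₁ = 0.069, p₀ = 0.032.
Under exogeneity and monotonicity, PN = (p₁ − p₀) / p₁.
PN = (0.069 − 0.032) / 0.069 = 0.037 / 0.069 ≈ 0.5362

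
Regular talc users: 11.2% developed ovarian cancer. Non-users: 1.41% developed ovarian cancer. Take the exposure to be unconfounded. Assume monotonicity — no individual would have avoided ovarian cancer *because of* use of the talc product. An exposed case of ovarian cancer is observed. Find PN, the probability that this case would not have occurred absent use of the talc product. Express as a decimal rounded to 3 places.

PN ≈ 0.874

p₁ = 0.112, p₀ = 0.0141.
Under exogeneity and monotonicity, PN = (p₁ − p₀) / p₁.
PN = (0.112 − 0.0141) / 0.112 = 0.0979 / 0.112 ≈ 0.8741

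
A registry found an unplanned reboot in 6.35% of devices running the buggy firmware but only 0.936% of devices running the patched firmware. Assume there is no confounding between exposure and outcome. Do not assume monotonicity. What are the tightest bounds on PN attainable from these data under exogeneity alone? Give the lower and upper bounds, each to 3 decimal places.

p₁ = 0.0635, p₀ = 0.00936.
Under exogeneity alone the bounds on PN are max{0,(p₁−p₀)/p₁} ≤ PN ≤ min{1,(1−p₀)/p₁}.
  lower = (p₁ − p₀)/p₁ = 0.05414 / 0.0635 ≈ 0.8526
  upper = min{1, (1 − p₀)/p₁} = 0.99064 / 0.0635 ≈ 15.6006 → capped at 1

0.853 ≤ PN ≤ 1.000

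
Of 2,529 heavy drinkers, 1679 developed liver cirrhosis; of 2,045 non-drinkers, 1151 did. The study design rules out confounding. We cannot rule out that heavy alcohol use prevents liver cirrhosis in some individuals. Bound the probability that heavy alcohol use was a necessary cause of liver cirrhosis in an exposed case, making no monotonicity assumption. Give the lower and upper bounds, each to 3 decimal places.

0.152 ≤ PN ≤ 0.658

p₁ = P(outcome | exposed) = 1679/2529 = 0.6639
p₀ = P(outcome | unexposed) = 1151/2045 = 0.56284
Under exogeneity alone the bounds on PN are max{0,(p₁−p₀)/p₁} ≤ PN ≤ min{1,(1−p₀)/p₁}.
  lower = (p₁ − p₀)/p₁ = 0.10106 / 0.6639 ≈ 0.1522
  upper = min{1, (1 − p₀)/p₁} = 0.43716 / 0.6639 ≈ 0.6585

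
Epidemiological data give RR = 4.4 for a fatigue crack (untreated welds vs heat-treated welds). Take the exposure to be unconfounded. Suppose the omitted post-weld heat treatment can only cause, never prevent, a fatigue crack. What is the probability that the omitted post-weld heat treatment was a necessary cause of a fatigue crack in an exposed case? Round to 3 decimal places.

Under exogeneity and monotonicity, PN = (RR − 1) / RR = 1 − 1/RR.
PN = (4.4 − 1) / 4.4 = 3.4 / 4.4 ≈ 0.7727

PN ≈ 0.773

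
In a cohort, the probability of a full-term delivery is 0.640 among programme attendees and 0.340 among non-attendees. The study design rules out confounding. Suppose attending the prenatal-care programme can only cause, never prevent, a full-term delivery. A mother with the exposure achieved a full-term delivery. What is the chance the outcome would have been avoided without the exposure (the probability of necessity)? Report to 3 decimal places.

PN ≈ 0.469

Let p₁ = 0.64, p₀ = 0.34.
Under exogeneity and monotonicity, PN = (p₁ − p₀) / p₁.
PN = (0.64 − 0.34) / 0.64 = 0.3 / 0.64 ≈ 0.4688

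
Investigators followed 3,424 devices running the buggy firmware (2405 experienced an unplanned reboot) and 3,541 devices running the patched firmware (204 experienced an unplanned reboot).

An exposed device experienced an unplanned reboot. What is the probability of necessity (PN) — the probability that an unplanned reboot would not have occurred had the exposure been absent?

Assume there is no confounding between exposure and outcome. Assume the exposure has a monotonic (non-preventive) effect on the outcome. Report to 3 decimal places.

p₁ = P(outcome | exposed) = 2405/3424 = 0.70239
p₀ = P(outcome | unexposed) = 204/3541 = 0.057611
Under exogeneity and monotonicity, PN = (p₁ − p₀) / p₁.
PN = (0.70239 − 0.057611) / 0.70239 = 0.64478 / 0.70239 ≈ 0.9180

PN ≈ 0.918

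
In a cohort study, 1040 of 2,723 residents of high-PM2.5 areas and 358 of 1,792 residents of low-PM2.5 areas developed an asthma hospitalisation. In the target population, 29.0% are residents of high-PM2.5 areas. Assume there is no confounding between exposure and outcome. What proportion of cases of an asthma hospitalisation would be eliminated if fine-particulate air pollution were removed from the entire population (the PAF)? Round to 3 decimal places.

p₁ = P(outcome | exposed) = 1040/2723 = 0.38193
p₀ = P(outcome | unexposed) = 358/1792 = 0.19978
Overall risk P(Y=1) = π·p₁ + (1−π)·p₀ = 0.29×0.38193 + 0.71×0.19978 = 0.2526.
Under exogeneity, PAF = [P(Y=1) − p₀] / P(Y=1).
PAF = (0.2526 − 0.19978) / 0.2526 ≈ 0.2091

PAF ≈ 0.209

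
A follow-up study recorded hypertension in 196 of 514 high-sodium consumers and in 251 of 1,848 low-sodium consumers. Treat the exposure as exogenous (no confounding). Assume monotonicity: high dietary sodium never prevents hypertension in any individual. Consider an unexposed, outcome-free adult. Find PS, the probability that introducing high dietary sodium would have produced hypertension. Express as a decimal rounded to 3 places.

p₁ = P(outcome | exposed) = 196/514 = 0.38132
p₀ = P(outcome | unexposed) = 251/1848 = 0.13582
Under exogeneity and monotonicity, PS = (p₁ − p₀) / (1 − p₀).
PS = (0.38132 − 0.13582) / (1 − 0.13582) = 0.2455 / 0.86418 ≈ 0.2841

PS ≈ 0.284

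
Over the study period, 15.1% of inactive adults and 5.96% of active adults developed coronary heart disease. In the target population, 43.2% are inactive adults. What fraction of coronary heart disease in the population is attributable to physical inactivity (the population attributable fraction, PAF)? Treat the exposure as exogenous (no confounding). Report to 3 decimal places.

PAF ≈ 0.398

p₁ = 0.151, p₀ = 0.0596.
Overall risk P(Y=1) = π·p₁ + (1−π)·p₀ = 0.432×0.151 + 0.568×0.0596 = 0.099085.
Under exogeneity, PAF = [P(Y=1) − p₀] / P(Y=1).
PAF = (0.099085 − 0.0596) / 0.099085 ≈ 0.3985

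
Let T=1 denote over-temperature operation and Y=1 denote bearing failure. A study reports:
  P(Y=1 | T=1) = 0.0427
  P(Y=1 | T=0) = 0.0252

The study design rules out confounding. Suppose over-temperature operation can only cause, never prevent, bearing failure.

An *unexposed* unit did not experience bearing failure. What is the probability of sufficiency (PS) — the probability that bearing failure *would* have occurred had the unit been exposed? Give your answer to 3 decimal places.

PS ≈ 0.018

Let p₁ = 0.0427, p₀ = 0.0252.
Under exogeneity and monotonicity, PS = (p₁ − p₀) / (1 − p₀).
PS = (0.0427 − 0.0252) / (1 − 0.0252) = 0.0175 / 0.9748 ≈ 0.0180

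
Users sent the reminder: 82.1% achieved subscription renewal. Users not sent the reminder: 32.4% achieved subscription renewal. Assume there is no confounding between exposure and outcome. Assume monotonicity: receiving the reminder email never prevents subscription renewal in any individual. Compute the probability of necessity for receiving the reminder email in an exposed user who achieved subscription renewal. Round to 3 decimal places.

PN ≈ 0.605

p₁ = 0.821, p₀ = 0.324.
Under exogeneity and monotonicity, PN = (p₁ − p₀) / p₁.
PN = (0.821 − 0.324) / 0.821 = 0.497 / 0.821 ≈ 0.6054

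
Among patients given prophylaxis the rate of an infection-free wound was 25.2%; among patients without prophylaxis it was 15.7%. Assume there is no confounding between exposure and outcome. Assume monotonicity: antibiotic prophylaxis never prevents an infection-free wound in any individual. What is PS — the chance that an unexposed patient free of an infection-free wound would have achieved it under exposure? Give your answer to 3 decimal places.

p₁ = 0.252, p₀ = 0.157.
Under exogeneity and monotonicity, PS = (p₁ − p₀) / (1 − p₀).
PS = (0.252 − 0.157) / (1 − 0.157) = 0.095 / 0.843 ≈ 0.1127

PS ≈ 0.113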